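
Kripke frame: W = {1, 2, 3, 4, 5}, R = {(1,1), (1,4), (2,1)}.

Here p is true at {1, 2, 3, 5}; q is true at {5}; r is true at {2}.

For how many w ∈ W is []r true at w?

3

1: successors {1, 4}; r there: 1:F, 4:F. ✗
2: successors {1}; r there: 1:F. ✗
3: no successors, so []r holds vacuously. ✓
4: no successors, so []r holds vacuously. ✓
5: no successors, so []r holds vacuously. ✓
Satisfying worlds: {3, 4, 5}.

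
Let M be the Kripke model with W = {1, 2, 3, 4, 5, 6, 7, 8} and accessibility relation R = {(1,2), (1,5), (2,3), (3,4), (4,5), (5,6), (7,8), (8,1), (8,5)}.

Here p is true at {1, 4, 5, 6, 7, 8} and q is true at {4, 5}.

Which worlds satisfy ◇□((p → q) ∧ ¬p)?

{1, 5}

1: successors {2, 5}; □((p → q) ∧ ¬p) there: 2:T, 5:F. ✓
2: successors {3}; □((p → q) ∧ ¬p) there: 3:F. ✗
3: successors {4}; □((p → q) ∧ ¬p) there: 4:F. ✗
4: successors {5}; □((p → q) ∧ ¬p) there: 5:F. ✗
5: successors {6}; □((p → q) ∧ ¬p) there: 6:T. ✓
6: no successors, so ◇□((p → q) ∧ ¬p) fails. ✗
7: successors {8}; □((p → q) ∧ ¬p) there: 8:F. ✗
8: successors {1, 5}; □((p → q) ∧ ¬p) there: 1:F, 5:F. ✗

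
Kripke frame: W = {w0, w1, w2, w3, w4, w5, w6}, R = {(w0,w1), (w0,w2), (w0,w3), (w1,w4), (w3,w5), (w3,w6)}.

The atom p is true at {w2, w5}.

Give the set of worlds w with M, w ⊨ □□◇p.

{w1, w2, w3, w4, w5, w6}

w0: successors {w1, w2, w3}; □◇p there: w1:F, w2:T, w3:F. ✗
w1: successors {w4}; □◇p there: w4:T. ✓
w2: no successors, so □□◇p holds vacuously. ✓
w3: successors {w5, w6}; □◇p there: w5:T, w6:T. ✓
w4: no successors, so □□◇p holds vacuously. ✓
w5: no successors, so □□◇p holds vacuously. ✓
w6: no successors, so □□◇p holds vacuously. ✓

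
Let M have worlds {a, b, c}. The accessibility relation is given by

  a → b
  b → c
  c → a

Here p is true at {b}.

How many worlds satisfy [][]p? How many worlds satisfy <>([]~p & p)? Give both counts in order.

For [][]p:
a: successors {b}; []p there: b:F. ✗
b: successors {c}; []p there: c:F. ✗
c: successors {a}; []p there: a:T. ✓
— 1 world.
For <>([]~p & p):
a: successors {b}; []~p & p there: b:T. ✓
b: successors {c}; []~p & p there: c:F. ✗
c: successors {a}; []~p & p there: a:F. ✗
— 1 world.

1 and 1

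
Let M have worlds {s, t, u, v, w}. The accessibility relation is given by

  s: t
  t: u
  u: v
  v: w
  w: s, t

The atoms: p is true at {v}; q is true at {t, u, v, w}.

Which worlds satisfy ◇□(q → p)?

s: successors {t}; □(q → p) there: t:F. ✗
t: successors {u}; □(q → p) there: u:T. ✓
u: successors {v}; □(q → p) there: v:F. ✗
v: successors {w}; □(q → p) there: w:F. ✗
w: successors {s, t}; □(q → p) there: s:F, t:F. ✗

{t}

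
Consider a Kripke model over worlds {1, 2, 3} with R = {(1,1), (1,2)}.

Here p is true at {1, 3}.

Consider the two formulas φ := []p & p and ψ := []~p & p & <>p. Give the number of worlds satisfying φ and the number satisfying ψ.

For []p & p:
1: []p is F, p is T. ✗
2: []p is T, p is F. ✗
3: []p is T, p is T. ✓
— 1 world.
For []~p & p & <>p:
1: []~p & p is F, <>p is T. ✗
2: []~p & p is F, <>p is F. ✗
3: []~p & p is T, <>p is F. ✗
— 0 worlds.

1 and 0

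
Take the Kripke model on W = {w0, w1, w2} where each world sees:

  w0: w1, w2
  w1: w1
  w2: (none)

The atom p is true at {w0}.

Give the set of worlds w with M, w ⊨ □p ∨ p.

{w0, w2}

w0: □p is F, p is T. ✓
w1: □p is F, p is F. ✗
w2: □p is T, p is F. ✓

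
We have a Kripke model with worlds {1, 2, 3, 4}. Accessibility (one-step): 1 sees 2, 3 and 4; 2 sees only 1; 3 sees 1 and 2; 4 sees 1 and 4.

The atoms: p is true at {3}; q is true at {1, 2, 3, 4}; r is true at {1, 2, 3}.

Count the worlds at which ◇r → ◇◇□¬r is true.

1: ◇r is T, ◇◇□¬r is F. ✗
2: ◇r is T, ◇◇□¬r is F. ✗
3: ◇r is T, ◇◇□¬r is F. ✗
4: ◇r is T, ◇◇□¬r is F. ✗
Satisfying worlds: ∅.

0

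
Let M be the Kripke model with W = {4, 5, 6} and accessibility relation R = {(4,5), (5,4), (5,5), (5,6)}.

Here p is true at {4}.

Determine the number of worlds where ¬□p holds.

4: □p is F. ✓
5: □p is F. ✓
6: □p is T. ✗
Satisfying worlds: {4, 5}.

2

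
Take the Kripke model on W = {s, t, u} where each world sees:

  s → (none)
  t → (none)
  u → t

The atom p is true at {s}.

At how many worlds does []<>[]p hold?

s: no successors, so []<>[]p holds vacuously. ✓
t: no successors, so []<>[]p holds vacuously. ✓
u: successors {t}; <>[]p there: t:F. ✗
Satisfying worlds: {s, t}.

2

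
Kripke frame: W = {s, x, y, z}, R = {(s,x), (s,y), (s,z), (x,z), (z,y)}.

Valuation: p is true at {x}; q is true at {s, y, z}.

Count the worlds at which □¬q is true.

1

s: successors {x, y, z}; ¬q there: x:T, y:F, z:F. ✗
x: successors {z}; ¬q there: z:F. ✗
y: no successors, so □¬q holds vacuously. ✓
z: successors {y}; ¬q there: y:F. ✗
Satisfying worlds: {y}.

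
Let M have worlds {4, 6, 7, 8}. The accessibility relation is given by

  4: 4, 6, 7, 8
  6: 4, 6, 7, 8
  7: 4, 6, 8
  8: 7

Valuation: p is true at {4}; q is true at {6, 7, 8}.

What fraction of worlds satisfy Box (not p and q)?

1/4

4: successors {4, 6, 7, 8}; not p and q there: 4:F, 6:T, 7:T, 8:T. ✗
6: successors {4, 6, 7, 8}; not p and q there: 4:F, 6:T, 7:T, 8:T. ✗
7: successors {4, 6, 8}; not p and q there: 4:F, 6:T, 8:T. ✗
8: successors {7}; not p and q there: 7:T. ✓
That's 1 of 4 worlds, so 1/4.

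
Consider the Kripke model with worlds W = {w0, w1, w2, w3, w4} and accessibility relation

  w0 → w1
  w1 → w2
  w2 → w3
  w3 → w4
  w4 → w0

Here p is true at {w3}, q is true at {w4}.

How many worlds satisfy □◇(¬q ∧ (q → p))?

w0: successors {w1}; ◇(¬q ∧ (q → p)) there: w1:T. ✓
w1: successors {w2}; ◇(¬q ∧ (q → p)) there: w2:T. ✓
w2: successors {w3}; ◇(¬q ∧ (q → p)) there: w3:F. ✗
w3: successors {w4}; ◇(¬q ∧ (q → p)) there: w4:T. ✓
w4: successors {w0}; ◇(¬q ∧ (q → p)) there: w0:T. ✓
Satisfying worlds: {w0, w1, w3, w4}.

4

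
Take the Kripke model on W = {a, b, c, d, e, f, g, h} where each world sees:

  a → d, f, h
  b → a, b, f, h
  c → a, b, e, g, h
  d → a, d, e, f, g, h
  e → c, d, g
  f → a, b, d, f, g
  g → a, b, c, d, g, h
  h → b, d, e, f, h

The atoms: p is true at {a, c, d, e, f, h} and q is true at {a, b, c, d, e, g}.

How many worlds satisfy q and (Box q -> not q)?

a: q is T, Box q -> not q is T. ✓
b: q is T, Box q -> not q is T. ✓
c: q is T, Box q -> not q is T. ✓
d: q is T, Box q -> not q is T. ✓
e: q is T, Box q -> not q is F. ✗
f: q is F, Box q -> not q is T. ✗
g: q is T, Box q -> not q is T. ✓
h: q is F, Box q -> not q is T. ✗
Satisfying worlds: {a, b, c, d, g}.

5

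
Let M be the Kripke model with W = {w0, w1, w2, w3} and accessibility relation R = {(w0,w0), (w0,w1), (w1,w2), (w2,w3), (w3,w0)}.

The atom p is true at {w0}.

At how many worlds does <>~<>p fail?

w0: successors {w0, w1}; ~<>p there: w0:F, w1:T. ✓
w1: successors {w2}; ~<>p there: w2:T. ✓
w2: successors {w3}; ~<>p there: w3:F. ✗
w3: successors {w0}; ~<>p there: w0:F. ✗
Satisfying worlds: {w0, w1}.
So <>~<>p fails at the other 2 worlds.

2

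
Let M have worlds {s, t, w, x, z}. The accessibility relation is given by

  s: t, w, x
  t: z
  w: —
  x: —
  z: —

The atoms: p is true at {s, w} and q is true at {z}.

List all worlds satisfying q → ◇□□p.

{s, t, w, x}

s: q is F, ◇□□p is T. ✓
t: q is F, ◇□□p is T. ✓
w: q is F, ◇□□p is F. ✓
x: q is F, ◇□□p is F. ✓
z: q is T, ◇□□p is F. ✗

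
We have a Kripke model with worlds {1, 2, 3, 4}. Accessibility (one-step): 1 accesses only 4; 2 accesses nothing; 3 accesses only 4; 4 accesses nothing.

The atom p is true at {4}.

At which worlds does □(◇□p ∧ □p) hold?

1: successors {4}; ◇□p ∧ □p there: 4:F. ✗
2: no successors, so □(◇□p ∧ □p) holds vacuously. ✓
3: successors {4}; ◇□p ∧ □p there: 4:F. ✗
4: no successors, so □(◇□p ∧ □p) holds vacuously. ✓

{2, 4}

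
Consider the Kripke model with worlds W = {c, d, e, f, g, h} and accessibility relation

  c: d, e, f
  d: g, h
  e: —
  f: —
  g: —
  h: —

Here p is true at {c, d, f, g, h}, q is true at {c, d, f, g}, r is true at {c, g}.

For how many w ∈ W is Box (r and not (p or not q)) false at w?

2

c: successors {d, e, f}; r and not (p or not q) there: d:F, e:F, f:F. ✗
d: successors {g, h}; r and not (p or not q) there: g:F, h:F. ✗
e: no successors, so Box (r and not (p or not q)) holds vacuously. ✓
f: no successors, so Box (r and not (p or not q)) holds vacuously. ✓
g: no successors, so Box (r and not (p or not q)) holds vacuously. ✓
h: no successors, so Box (r and not (p or not q)) holds vacuously. ✓
Satisfying worlds: {e, f, g, h}.
So Box (r and not (p or not q)) fails at the other 2 worlds.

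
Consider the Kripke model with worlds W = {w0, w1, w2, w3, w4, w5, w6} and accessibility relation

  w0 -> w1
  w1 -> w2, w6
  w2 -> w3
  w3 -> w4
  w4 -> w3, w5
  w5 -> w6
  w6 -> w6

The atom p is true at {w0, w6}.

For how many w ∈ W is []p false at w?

5

w0: successors {w1}; p there: w1:F. ✗
w1: successors {w2, w6}; p there: w2:F, w6:T. ✗
w2: successors {w3}; p there: w3:F. ✗
w3: successors {w4}; p there: w4:F. ✗
w4: successors {w3, w5}; p there: w3:F, w5:F. ✗
w5: successors {w6}; p there: w6:T. ✓
w6: successors {w6}; p there: w6:T. ✓
Satisfying worlds: {w5, w6}.
So []p fails at the other 5 worlds.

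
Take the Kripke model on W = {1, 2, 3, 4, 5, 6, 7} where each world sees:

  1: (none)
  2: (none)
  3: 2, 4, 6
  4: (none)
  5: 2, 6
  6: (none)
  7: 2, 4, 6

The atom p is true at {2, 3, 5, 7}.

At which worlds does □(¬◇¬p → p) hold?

1: no successors, so □(¬◇¬p → p) holds vacuously. ✓
2: no successors, so □(¬◇¬p → p) holds vacuously. ✓
3: successors {2, 4, 6}; ¬◇¬p → p there: 2:T, 4:F, 6:F. ✗
4: no successors, so □(¬◇¬p → p) holds vacuously. ✓
5: successors {2, 6}; ¬◇¬p → p there: 2:T, 6:F. ✗
6: no successors, so □(¬◇¬p → p) holds vacuously. ✓
7: successors {2, 4, 6}; ¬◇¬p → p there: 2:T, 4:F, 6:F. ✗

{1, 2, 4, 6}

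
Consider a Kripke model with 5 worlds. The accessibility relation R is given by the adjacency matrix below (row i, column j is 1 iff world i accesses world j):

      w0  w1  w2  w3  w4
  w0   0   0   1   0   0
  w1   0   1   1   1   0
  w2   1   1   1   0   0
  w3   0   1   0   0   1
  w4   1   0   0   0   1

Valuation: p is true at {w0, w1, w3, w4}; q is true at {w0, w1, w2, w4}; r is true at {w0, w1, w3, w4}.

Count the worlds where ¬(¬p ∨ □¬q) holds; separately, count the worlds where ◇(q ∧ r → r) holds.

4 and 5

For ¬(¬p ∨ □¬q):
w0: ¬p ∨ □¬q is F. ✓
w1: ¬p ∨ □¬q is F. ✓
w2: ¬p ∨ □¬q is T. ✗
w3: ¬p ∨ □¬q is F. ✓
w4: ¬p ∨ □¬q is F. ✓
— 4 worlds.
For ◇(q ∧ r → r):
w0: successors {w2}; q ∧ r → r there: w2:T. ✓
w1: successors {w1, w2, w3}; q ∧ r → r there: w1:T, w2:T, w3:T. ✓
w2: successors {w0, w1, w2}; q ∧ r → r there: w0:T, w1:T, w2:T. ✓
w3: successors {w1, w4}; q ∧ r → r there: w1:T, w4:T. ✓
w4: successors {w0, w4}; q ∧ r → r there: w0:T, w4:T. ✓
— 5 worlds.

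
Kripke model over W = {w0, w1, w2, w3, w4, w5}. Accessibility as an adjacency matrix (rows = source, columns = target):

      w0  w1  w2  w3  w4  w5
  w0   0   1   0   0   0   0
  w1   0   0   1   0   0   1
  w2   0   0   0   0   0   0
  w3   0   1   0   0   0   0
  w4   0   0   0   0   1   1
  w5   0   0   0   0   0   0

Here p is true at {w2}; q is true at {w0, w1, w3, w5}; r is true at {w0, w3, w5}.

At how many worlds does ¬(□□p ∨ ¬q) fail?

4

w0: □□p ∨ ¬q is F. ✓
w1: □□p ∨ ¬q is T. ✗
w2: □□p ∨ ¬q is T. ✗
w3: □□p ∨ ¬q is F. ✓
w4: □□p ∨ ¬q is T. ✗
w5: □□p ∨ ¬q is T. ✗
Satisfying worlds: {w0, w3}.
So ¬(□□p ∨ ¬q) fails at the other 4 worlds.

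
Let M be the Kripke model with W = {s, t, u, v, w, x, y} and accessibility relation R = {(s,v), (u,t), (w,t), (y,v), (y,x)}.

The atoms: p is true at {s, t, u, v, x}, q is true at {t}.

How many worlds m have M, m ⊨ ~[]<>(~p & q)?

4

s: []<>(~p & q) is F. ✓
t: []<>(~p & q) is T. ✗
u: []<>(~p & q) is F. ✓
v: []<>(~p & q) is T. ✗
w: []<>(~p & q) is F. ✓
x: []<>(~p & q) is T. ✗
y: []<>(~p & q) is F. ✓
Satisfying worlds: {s, u, w, y}.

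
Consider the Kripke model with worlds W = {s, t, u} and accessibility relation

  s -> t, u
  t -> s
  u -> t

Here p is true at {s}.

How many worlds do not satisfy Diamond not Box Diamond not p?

s: successors {t, u}; not Box Diamond not p there: t:F, u:T. ✓
t: successors {s}; not Box Diamond not p there: s:T. ✓
u: successors {t}; not Box Diamond not p there: t:F. ✗
Satisfying worlds: {s, t}.
So Diamond not Box Diamond not p fails at the other 1 world.

1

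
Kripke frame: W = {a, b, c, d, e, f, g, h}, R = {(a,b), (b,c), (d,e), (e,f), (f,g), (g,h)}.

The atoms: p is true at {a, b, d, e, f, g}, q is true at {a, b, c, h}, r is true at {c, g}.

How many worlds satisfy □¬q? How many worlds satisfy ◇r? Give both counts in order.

For □¬q:
a: successors {b}; ¬q there: b:F. ✗
b: successors {c}; ¬q there: c:F. ✗
c: no successors, so □¬q holds vacuously. ✓
d: successors {e}; ¬q there: e:T. ✓
e: successors {f}; ¬q there: f:T. ✓
f: successors {g}; ¬q there: g:T. ✓
g: successors {h}; ¬q there: h:F. ✗
h: no successors, so □¬q holds vacuously. ✓
— 5 worlds.
For ◇r:
a: successors {b}; r there: b:F. ✗
b: successors {c}; r there: c:T. ✓
c: no successors, so ◇r fails. ✗
d: successors {e}; r there: e:F. ✗
e: successors {f}; r there: f:F. ✗
f: successors {g}; r there: g:T. ✓
g: successors {h}; r there: h:F. ✗
h: no successors, so ◇r fails. ✗
— 2 worlds.

5 and 2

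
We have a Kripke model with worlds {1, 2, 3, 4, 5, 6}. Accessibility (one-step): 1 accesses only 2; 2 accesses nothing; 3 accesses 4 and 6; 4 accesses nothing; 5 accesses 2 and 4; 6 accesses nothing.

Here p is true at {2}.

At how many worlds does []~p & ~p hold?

3

1: []~p is F, ~p is T. ✗
2: []~p is T, ~p is F. ✗
3: []~p is T, ~p is T. ✓
4: []~p is T, ~p is T. ✓
5: []~p is F, ~p is T. ✗
6: []~p is T, ~p is T. ✓
Satisfying worlds: {3, 4, 6}.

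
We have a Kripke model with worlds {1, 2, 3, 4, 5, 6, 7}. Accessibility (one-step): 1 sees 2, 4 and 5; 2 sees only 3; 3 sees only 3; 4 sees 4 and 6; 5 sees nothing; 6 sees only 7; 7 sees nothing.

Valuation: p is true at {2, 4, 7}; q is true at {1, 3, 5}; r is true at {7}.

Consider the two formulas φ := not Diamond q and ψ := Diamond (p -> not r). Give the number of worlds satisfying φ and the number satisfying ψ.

4 and 4

For not Diamond q:
1: Diamond q is T. ✗
2: Diamond q is T. ✗
3: Diamond q is T. ✗
4: Diamond q is F. ✓
5: Diamond q is F. ✓
6: Diamond q is F. ✓
7: Diamond q is F. ✓
— 4 worlds.
For Diamond (p -> not r):
1: successors {2, 4, 5}; p -> not r there: 2:T, 4:T, 5:T. ✓
2: successors {3}; p -> not r there: 3:T. ✓
3: successors {3}; p -> not r there: 3:T. ✓
4: successors {4, 6}; p -> not r there: 4:T, 6:T. ✓
5: no successors, so Diamond (p -> not r) fails. ✗
6: successors {7}; p -> not r there: 7:F. ✗
7: no successors, so Diamond (p -> not r) fails. ✗
— 4 worlds.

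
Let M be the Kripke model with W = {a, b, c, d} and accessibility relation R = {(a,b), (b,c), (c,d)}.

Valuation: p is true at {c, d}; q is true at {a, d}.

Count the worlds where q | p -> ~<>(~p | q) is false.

a: q | p is T, ~<>(~p | q) is F. ✗
b: q | p is F, ~<>(~p | q) is T. ✓
c: q | p is T, ~<>(~p | q) is F. ✗
d: q | p is T, ~<>(~p | q) is T. ✓
Satisfying worlds: {b, d}.
So q | p -> ~<>(~p | q) fails at the other 2 worlds.

2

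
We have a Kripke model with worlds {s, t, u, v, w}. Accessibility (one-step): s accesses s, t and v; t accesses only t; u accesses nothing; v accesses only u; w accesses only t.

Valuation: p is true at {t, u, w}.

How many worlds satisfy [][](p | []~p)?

s: successors {s, t, v}; [](p | []~p) there: s:F, t:T, v:T. ✗
t: successors {t}; [](p | []~p) there: t:T. ✓
u: no successors, so [][](p | []~p) holds vacuously. ✓
v: successors {u}; [](p | []~p) there: u:T. ✓
w: successors {t}; [](p | []~p) there: t:T. ✓
Satisfying worlds: {t, u, v, w}.

4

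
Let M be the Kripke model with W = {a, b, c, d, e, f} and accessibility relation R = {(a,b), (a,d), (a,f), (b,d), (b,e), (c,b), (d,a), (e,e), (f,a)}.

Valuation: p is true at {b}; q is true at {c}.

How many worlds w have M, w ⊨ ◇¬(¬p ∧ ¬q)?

2

a: successors {b, d, f}; ¬(¬p ∧ ¬q) there: b:T, d:F, f:F. ✓
b: successors {d, e}; ¬(¬p ∧ ¬q) there: d:F, e:F. ✗
c: successors {b}; ¬(¬p ∧ ¬q) there: b:T. ✓
d: successors {a}; ¬(¬p ∧ ¬q) there: a:F. ✗
e: successors {e}; ¬(¬p ∧ ¬q) there: e:F. ✗
f: successors {a}; ¬(¬p ∧ ¬q) there: a:F. ✗
Satisfying worlds: {a, c}.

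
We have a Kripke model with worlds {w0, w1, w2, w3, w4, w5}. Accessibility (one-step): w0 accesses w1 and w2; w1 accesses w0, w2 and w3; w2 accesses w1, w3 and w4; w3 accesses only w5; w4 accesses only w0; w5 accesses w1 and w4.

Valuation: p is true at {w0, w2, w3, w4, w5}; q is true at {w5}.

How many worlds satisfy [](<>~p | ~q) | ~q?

w0: [](<>~p | ~q) is T, ~q is T. ✓
w1: [](<>~p | ~q) is T, ~q is T. ✓
w2: [](<>~p | ~q) is T, ~q is T. ✓
w3: [](<>~p | ~q) is T, ~q is T. ✓
w4: [](<>~p | ~q) is T, ~q is T. ✓
w5: [](<>~p | ~q) is T, ~q is F. ✓
Satisfying worlds: {w0, w1, w2, w3, w4, w5}.

6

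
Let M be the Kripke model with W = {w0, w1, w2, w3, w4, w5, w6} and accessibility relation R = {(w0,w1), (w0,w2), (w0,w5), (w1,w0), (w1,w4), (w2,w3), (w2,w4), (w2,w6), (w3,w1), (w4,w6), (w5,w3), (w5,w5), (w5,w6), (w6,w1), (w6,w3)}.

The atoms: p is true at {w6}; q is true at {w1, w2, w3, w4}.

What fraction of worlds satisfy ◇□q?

4/7

w0: successors {w1, w2, w5}; □q there: w1:F, w2:F, w5:F. ✗
w1: successors {w0, w4}; □q there: w0:F, w4:F. ✗
w2: successors {w3, w4, w6}; □q there: w3:T, w4:F, w6:T. ✓
w3: successors {w1}; □q there: w1:F. ✗
w4: successors {w6}; □q there: w6:T. ✓
w5: successors {w3, w5, w6}; □q there: w3:T, w5:F, w6:T. ✓
w6: successors {w1, w3}; □q there: w1:F, w3:T. ✓
That's 4 of 7 worlds, so 4/7.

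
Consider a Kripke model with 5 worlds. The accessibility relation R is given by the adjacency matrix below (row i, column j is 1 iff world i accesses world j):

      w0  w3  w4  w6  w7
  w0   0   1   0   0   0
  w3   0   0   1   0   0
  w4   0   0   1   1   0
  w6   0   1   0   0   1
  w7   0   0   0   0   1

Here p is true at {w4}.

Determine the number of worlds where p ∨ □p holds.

w0: p is F, □p is F. ✗
w3: p is F, □p is T. ✓
w4: p is T, □p is F. ✓
w6: p is F, □p is F. ✗
w7: p is F, □p is F. ✗
Satisfying worlds: {w3, w4}.

2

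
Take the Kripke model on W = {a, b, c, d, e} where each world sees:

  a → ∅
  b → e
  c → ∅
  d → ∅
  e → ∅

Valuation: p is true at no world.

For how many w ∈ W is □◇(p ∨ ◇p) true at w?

4

a: no successors, so □◇(p ∨ ◇p) holds vacuously. ✓
b: successors {e}; ◇(p ∨ ◇p) there: e:F. ✗
c: no successors, so □◇(p ∨ ◇p) holds vacuously. ✓
d: no successors, so □◇(p ∨ ◇p) holds vacuously. ✓
e: no successors, so □◇(p ∨ ◇p) holds vacuously. ✓
Satisfying worlds: {a, c, d, e}.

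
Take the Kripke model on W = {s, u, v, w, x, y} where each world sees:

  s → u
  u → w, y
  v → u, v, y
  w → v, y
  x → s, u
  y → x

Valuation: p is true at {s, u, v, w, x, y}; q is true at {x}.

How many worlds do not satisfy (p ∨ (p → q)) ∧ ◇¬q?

1

s: p ∨ (p → q) is T, ◇¬q is T. ✓
u: p ∨ (p → q) is T, ◇¬q is T. ✓
v: p ∨ (p → q) is T, ◇¬q is T. ✓
w: p ∨ (p → q) is T, ◇¬q is T. ✓
x: p ∨ (p → q) is T, ◇¬q is T. ✓
y: p ∨ (p → q) is T, ◇¬q is F. ✗
Satisfying worlds: {s, u, v, w, x}.
So (p ∨ (p → q)) ∧ ◇¬q fails at the other 1 world.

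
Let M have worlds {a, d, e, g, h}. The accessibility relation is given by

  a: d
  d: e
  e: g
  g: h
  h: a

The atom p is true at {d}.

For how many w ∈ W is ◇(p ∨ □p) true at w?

a: successors {d}; p ∨ □p there: d:T. ✓
d: successors {e}; p ∨ □p there: e:F. ✗
e: successors {g}; p ∨ □p there: g:F. ✗
g: successors {h}; p ∨ □p there: h:F. ✗
h: successors {a}; p ∨ □p there: a:T. ✓
Satisfying worlds: {a, h}.

2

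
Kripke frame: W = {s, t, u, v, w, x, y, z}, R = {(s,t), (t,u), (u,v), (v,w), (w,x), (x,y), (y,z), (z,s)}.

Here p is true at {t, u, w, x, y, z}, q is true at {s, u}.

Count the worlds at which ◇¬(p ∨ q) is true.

s: successors {t}; ¬(p ∨ q) there: t:F. ✗
t: successors {u}; ¬(p ∨ q) there: u:F. ✗
u: successors {v}; ¬(p ∨ q) there: v:T. ✓
v: successors {w}; ¬(p ∨ q) there: w:F. ✗
w: successors {x}; ¬(p ∨ q) there: x:F. ✗
x: successors {y}; ¬(p ∨ q) there: y:F. ✗
y: successors {z}; ¬(p ∨ q) there: z:F. ✗
z: successors {s}; ¬(p ∨ q) there: s:F. ✗
Satisfying worlds: {u}.

1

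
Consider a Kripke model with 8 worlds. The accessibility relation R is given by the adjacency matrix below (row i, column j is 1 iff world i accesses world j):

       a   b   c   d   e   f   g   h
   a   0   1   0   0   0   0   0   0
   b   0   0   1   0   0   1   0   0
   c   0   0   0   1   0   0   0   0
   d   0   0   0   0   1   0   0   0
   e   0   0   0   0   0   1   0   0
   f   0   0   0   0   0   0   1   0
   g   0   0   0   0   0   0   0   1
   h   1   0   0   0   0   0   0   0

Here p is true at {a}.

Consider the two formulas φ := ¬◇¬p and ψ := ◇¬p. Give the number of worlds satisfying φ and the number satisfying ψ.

1 and 7

For ¬◇¬p:
a: ◇¬p is T. ✗
b: ◇¬p is T. ✗
c: ◇¬p is T. ✗
d: ◇¬p is T. ✗
e: ◇¬p is T. ✗
f: ◇¬p is T. ✗
g: ◇¬p is T. ✗
h: ◇¬p is F. ✓
— 1 world.
For ◇¬p:
a: successors {b}; ¬p there: b:T. ✓
b: successors {c, f}; ¬p there: c:T, f:T. ✓
c: successors {d}; ¬p there: d:T. ✓
d: successors {e}; ¬p there: e:T. ✓
e: successors {f}; ¬p there: f:T. ✓
f: successors {g}; ¬p there: g:T. ✓
g: successors {h}; ¬p there: h:T. ✓
h: successors {a}; ¬p there: a:F. ✗
— 7 worlds.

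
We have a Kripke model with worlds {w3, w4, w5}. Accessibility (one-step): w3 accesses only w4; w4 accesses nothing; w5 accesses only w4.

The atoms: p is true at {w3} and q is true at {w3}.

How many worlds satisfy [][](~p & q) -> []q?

w3: [][](~p & q) is T, []q is F. ✗
w4: [][](~p & q) is T, []q is T. ✓
w5: [][](~p & q) is T, []q is F. ✗
Satisfying worlds: {w4}.

1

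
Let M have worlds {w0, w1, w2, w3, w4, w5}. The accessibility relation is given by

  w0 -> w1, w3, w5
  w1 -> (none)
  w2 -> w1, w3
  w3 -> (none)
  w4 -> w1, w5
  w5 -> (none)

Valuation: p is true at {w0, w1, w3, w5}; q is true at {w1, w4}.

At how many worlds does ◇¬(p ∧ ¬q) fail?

3

w0: successors {w1, w3, w5}; ¬(p ∧ ¬q) there: w1:T, w3:F, w5:F. ✓
w1: no successors, so ◇¬(p ∧ ¬q) fails. ✗
w2: successors {w1, w3}; ¬(p ∧ ¬q) there: w1:T, w3:F. ✓
w3: no successors, so ◇¬(p ∧ ¬q) fails. ✗
w4: successors {w1, w5}; ¬(p ∧ ¬q) there: w1:T, w5:F. ✓
w5: no successors, so ◇¬(p ∧ ¬q) fails. ✗
Satisfying worlds: {w0, w2, w4}.
So ◇¬(p ∧ ¬q) fails at the other 3 worlds.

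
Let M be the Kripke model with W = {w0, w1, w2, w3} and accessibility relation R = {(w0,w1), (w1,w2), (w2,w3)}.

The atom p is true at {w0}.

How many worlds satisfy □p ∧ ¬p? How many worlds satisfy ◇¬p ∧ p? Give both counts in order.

For □p ∧ ¬p:
w0: □p is F, ¬p is F. ✗
w1: □p is F, ¬p is T. ✗
w2: □p is F, ¬p is T. ✗
w3: □p is T, ¬p is T. ✓
— 1 world.
For ◇¬p ∧ p:
w0: ◇¬p is T, p is T. ✓
w1: ◇¬p is T, p is F. ✗
w2: ◇¬p is T, p is F. ✗
w3: ◇¬p is F, p is F. ✗
— 1 world.

1 and 1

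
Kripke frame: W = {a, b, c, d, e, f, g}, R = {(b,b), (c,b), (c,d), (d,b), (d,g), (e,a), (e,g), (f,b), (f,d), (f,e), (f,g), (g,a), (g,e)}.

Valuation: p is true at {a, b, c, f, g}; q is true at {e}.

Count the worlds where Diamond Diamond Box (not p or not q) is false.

1

a: no successors, so Diamond Diamond Box (not p or not q) fails. ✗
b: successors {b}; Diamond Box (not p or not q) there: b:T. ✓
c: successors {b, d}; Diamond Box (not p or not q) there: b:T, d:T. ✓
d: successors {b, g}; Diamond Box (not p or not q) there: b:T, g:T. ✓
e: successors {a, g}; Diamond Box (not p or not q) there: a:F, g:T. ✓
f: successors {b, d, e, g}; Diamond Box (not p or not q) there: b:T, d:T, e:T, g:T. ✓
g: successors {a, e}; Diamond Box (not p or not q) there: a:F, e:T. ✓
Satisfying worlds: {b, c, d, e, f, g}.
So Diamond Diamond Box (not p or not q) fails at the other 1 world.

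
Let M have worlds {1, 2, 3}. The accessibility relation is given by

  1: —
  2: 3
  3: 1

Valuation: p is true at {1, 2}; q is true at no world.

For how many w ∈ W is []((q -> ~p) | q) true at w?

3

1: no successors, so []((q -> ~p) | q) holds vacuously. ✓
2: successors {3}; (q -> ~p) | q there: 3:T. ✓
3: successors {1}; (q -> ~p) | q there: 1:T. ✓
Satisfying worlds: {1, 2, 3}.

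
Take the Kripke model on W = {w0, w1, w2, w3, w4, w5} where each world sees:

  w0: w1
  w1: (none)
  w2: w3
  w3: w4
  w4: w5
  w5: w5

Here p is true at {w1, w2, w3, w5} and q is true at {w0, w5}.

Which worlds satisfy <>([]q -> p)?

{w0, w2, w4, w5}

w0: successors {w1}; []q -> p there: w1:T. ✓
w1: no successors, so <>([]q -> p) fails. ✗
w2: successors {w3}; []q -> p there: w3:T. ✓
w3: successors {w4}; []q -> p there: w4:F. ✗
w4: successors {w5}; []q -> p there: w5:T. ✓
w5: successors {w5}; []q -> p there: w5:T. ✓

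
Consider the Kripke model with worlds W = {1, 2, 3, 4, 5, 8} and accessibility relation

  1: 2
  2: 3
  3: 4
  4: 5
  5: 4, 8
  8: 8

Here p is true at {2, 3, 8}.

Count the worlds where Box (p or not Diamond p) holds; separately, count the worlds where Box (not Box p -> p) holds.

5 and 3

For Box (p or not Diamond p):
1: successors {2}; p or not Diamond p there: 2:T. ✓
2: successors {3}; p or not Diamond p there: 3:T. ✓
3: successors {4}; p or not Diamond p there: 4:T. ✓
4: successors {5}; p or not Diamond p there: 5:F. ✗
5: successors {4, 8}; p or not Diamond p there: 4:T, 8:T. ✓
8: successors {8}; p or not Diamond p there: 8:T. ✓
— 5 worlds.
For Box (not Box p -> p):
1: successors {2}; not Box p -> p there: 2:T. ✓
2: successors {3}; not Box p -> p there: 3:T. ✓
3: successors {4}; not Box p -> p there: 4:F. ✗
4: successors {5}; not Box p -> p there: 5:F. ✗
5: successors {4, 8}; not Box p -> p there: 4:F, 8:T. ✗
8: successors {8}; not Box p -> p there: 8:T. ✓
— 3 worlds.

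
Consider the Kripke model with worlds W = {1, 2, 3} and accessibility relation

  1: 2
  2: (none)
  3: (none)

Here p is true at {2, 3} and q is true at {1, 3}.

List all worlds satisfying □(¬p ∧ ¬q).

{2, 3}

1: successors {2}; ¬p ∧ ¬q there: 2:F. ✗
2: no successors, so □(¬p ∧ ¬q) holds vacuously. ✓
3: no successors, so □(¬p ∧ ¬q) holds vacuously. ✓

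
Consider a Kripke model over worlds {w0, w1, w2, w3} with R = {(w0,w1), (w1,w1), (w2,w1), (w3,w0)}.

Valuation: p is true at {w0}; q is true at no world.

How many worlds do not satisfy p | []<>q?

w0: p is T, []<>q is F. ✓
w1: p is F, []<>q is F. ✗
w2: p is F, []<>q is F. ✗
w3: p is F, []<>q is F. ✗
Satisfying worlds: {w0}.
So p | []<>q fails at the other 3 worlds.

3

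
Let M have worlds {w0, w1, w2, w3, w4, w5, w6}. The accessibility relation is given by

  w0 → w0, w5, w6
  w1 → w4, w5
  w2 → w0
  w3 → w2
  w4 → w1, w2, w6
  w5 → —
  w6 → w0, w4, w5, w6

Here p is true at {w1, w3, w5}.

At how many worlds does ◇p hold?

4

w0: successors {w0, w5, w6}; p there: w0:F, w5:T, w6:F. ✓
w1: successors {w4, w5}; p there: w4:F, w5:T. ✓
w2: successors {w0}; p there: w0:F. ✗
w3: successors {w2}; p there: w2:F. ✗
w4: successors {w1, w2, w6}; p there: w1:T, w2:F, w6:F. ✓
w5: no successors, so ◇p fails. ✗
w6: successors {w0, w4, w5, w6}; p there: w0:F, w4:F, w5:T, w6:F. ✓
Satisfying worlds: {w0, w1, w4, w6}.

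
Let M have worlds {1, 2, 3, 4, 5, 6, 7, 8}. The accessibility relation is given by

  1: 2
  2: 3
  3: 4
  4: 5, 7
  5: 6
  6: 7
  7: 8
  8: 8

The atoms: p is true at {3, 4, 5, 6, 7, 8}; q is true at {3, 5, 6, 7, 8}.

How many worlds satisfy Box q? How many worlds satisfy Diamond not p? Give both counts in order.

For Box q:
1: successors {2}; q there: 2:F. ✗
2: successors {3}; q there: 3:T. ✓
3: successors {4}; q there: 4:F. ✗
4: successors {5, 7}; q there: 5:T, 7:T. ✓
5: successors {6}; q there: 6:T. ✓
6: successors {7}; q there: 7:T. ✓
7: successors {8}; q there: 8:T. ✓
8: successors {8}; q there: 8:T. ✓
— 6 worlds.
For Diamond not p:
1: successors {2}; not p there: 2:T. ✓
2: successors {3}; not p there: 3:F. ✗
3: successors {4}; not p there: 4:F. ✗
4: successors {5, 7}; not p there: 5:F, 7:F. ✗
5: successors {6}; not p there: 6:F. ✗
6: successors {7}; not p there: 7:F. ✗
7: successors {8}; not p there: 8:F. ✗
8: successors {8}; not p there: 8:F. ✗
— 1 world.

6 and 1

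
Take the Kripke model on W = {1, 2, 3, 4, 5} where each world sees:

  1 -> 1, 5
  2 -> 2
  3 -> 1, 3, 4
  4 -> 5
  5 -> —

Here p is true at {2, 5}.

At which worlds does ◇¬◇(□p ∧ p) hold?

1: successors {1, 5}; ¬◇(□p ∧ p) there: 1:F, 5:T. ✓
2: successors {2}; ¬◇(□p ∧ p) there: 2:F. ✗
3: successors {1, 3, 4}; ¬◇(□p ∧ p) there: 1:F, 3:T, 4:F. ✓
4: successors {5}; ¬◇(□p ∧ p) there: 5:T. ✓
5: no successors, so ◇¬◇(□p ∧ p) fails. ✗

{1, 3, 4}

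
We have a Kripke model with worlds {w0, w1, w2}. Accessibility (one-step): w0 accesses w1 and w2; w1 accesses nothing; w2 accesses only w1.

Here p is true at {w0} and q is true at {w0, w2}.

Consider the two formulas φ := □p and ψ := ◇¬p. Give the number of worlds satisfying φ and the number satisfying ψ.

1 and 2

For □p:
w0: successors {w1, w2}; p there: w1:F, w2:F. ✗
w1: no successors, so □p holds vacuously. ✓
w2: successors {w1}; p there: w1:F. ✗
— 1 world.
For ◇¬p:
w0: successors {w1, w2}; ¬p there: w1:T, w2:T. ✓
w1: no successors, so ◇¬p fails. ✗
w2: successors {w1}; ¬p there: w1:T. ✓
— 2 worlds.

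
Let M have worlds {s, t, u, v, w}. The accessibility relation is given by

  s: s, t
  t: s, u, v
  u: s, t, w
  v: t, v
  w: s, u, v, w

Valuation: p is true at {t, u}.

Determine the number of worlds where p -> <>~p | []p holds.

5

s: p is F, <>~p | []p is T. ✓
t: p is T, <>~p | []p is T. ✓
u: p is T, <>~p | []p is T. ✓
v: p is F, <>~p | []p is T. ✓
w: p is F, <>~p | []p is T. ✓
Satisfying worlds: {s, t, u, v, w}.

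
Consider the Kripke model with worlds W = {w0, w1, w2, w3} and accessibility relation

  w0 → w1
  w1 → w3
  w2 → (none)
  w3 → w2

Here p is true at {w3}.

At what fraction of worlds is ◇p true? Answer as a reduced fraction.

1/4

w0: successors {w1}; p there: w1:F. ✗
w1: successors {w3}; p there: w3:T. ✓
w2: no successors, so ◇p fails. ✗
w3: successors {w2}; p there: w2:F. ✗
That's 1 of 4 worlds, so 1/4.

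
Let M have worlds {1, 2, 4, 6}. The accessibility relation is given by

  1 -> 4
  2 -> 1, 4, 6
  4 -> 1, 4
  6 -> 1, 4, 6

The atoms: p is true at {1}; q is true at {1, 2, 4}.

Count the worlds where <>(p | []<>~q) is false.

1: successors {4}; p | []<>~q there: 4:F. ✗
2: successors {1, 4, 6}; p | []<>~q there: 1:T, 4:F, 6:F. ✓
4: successors {1, 4}; p | []<>~q there: 1:T, 4:F. ✓
6: successors {1, 4, 6}; p | []<>~q there: 1:T, 4:F, 6:F. ✓
Satisfying worlds: {2, 4, 6}.
So <>(p | []<>~q) fails at the other 1 world.

1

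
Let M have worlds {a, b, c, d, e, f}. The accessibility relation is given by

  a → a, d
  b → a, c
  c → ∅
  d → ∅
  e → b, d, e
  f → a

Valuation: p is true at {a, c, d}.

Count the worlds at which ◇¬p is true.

a: successors {a, d}; ¬p there: a:F, d:F. ✗
b: successors {a, c}; ¬p there: a:F, c:F. ✗
c: no successors, so ◇¬p fails. ✗
d: no successors, so ◇¬p fails. ✗
e: successors {b, d, e}; ¬p there: b:T, d:F, e:T. ✓
f: successors {a}; ¬p there: a:F. ✗
Satisfying worlds: {e}.

1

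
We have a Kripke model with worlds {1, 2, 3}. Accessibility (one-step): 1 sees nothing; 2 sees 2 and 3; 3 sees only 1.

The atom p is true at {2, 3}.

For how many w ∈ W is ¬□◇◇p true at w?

1: □◇◇p is T. ✗
2: □◇◇p is F. ✓
3: □◇◇p is F. ✓
Satisfying worlds: {2, 3}.

2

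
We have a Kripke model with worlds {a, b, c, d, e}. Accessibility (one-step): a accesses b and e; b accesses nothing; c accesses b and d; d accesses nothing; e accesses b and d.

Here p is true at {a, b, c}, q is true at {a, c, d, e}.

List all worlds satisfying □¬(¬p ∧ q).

a: successors {b, e}; ¬(¬p ∧ q) there: b:T, e:F. ✗
b: no successors, so □¬(¬p ∧ q) holds vacuously. ✓
c: successors {b, d}; ¬(¬p ∧ q) there: b:T, d:F. ✗
d: no successors, so □¬(¬p ∧ q) holds vacuously. ✓
e: successors {b, d}; ¬(¬p ∧ q) there: b:T, d:F. ✗

{b, d}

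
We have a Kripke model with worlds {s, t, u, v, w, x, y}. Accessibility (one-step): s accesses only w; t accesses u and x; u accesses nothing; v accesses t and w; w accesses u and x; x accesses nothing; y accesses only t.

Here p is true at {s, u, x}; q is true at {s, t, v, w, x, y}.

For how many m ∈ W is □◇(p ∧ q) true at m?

s: successors {w}; ◇(p ∧ q) there: w:T. ✓
t: successors {u, x}; ◇(p ∧ q) there: u:F, x:F. ✗
u: no successors, so □◇(p ∧ q) holds vacuously. ✓
v: successors {t, w}; ◇(p ∧ q) there: t:T, w:T. ✓
w: successors {u, x}; ◇(p ∧ q) there: u:F, x:F. ✗
x: no successors, so □◇(p ∧ q) holds vacuously. ✓
y: successors {t}; ◇(p ∧ q) there: t:T. ✓
Satisfying worlds: {s, u, v, x, y}.

5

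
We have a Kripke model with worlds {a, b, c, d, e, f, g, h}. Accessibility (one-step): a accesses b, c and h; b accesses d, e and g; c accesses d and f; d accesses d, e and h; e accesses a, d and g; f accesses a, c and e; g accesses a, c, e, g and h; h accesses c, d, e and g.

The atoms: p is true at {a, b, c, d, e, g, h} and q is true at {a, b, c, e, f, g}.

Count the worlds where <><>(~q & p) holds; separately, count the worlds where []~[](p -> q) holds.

8 and 7

For <><>(~q & p):
a: successors {b, c, h}; <>(~q & p) there: b:T, c:T, h:T. ✓
b: successors {d, e, g}; <>(~q & p) there: d:T, e:T, g:T. ✓
c: successors {d, f}; <>(~q & p) there: d:T, f:F. ✓
d: successors {d, e, h}; <>(~q & p) there: d:T, e:T, h:T. ✓
e: successors {a, d, g}; <>(~q & p) there: a:T, d:T, g:T. ✓
f: successors {a, c, e}; <>(~q & p) there: a:T, c:T, e:T. ✓
g: successors {a, c, e, g, h}; <>(~q & p) there: a:T, c:T, e:T, g:T, h:T. ✓
h: successors {c, d, e, g}; <>(~q & p) there: c:T, d:T, e:T, g:T. ✓
— 8 worlds.
For []~[](p -> q):
a: successors {b, c, h}; ~[](p -> q) there: b:T, c:T, h:T. ✓
b: successors {d, e, g}; ~[](p -> q) there: d:T, e:T, g:T. ✓
c: successors {d, f}; ~[](p -> q) there: d:T, f:F. ✗
d: successors {d, e, h}; ~[](p -> q) there: d:T, e:T, h:T. ✓
e: successors {a, d, g}; ~[](p -> q) there: a:T, d:T, g:T. ✓
f: successors {a, c, e}; ~[](p -> q) there: a:T, c:T, e:T. ✓
g: successors {a, c, e, g, h}; ~[](p -> q) there: a:T, c:T, e:T, g:T, h:T. ✓
h: successors {c, d, e, g}; ~[](p -> q) there: c:T, d:T, e:T, g:T. ✓
— 7 worlds.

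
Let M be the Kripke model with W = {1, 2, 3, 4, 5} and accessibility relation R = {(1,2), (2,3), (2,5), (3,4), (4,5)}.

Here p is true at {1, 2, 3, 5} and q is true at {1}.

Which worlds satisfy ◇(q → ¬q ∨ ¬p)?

{1, 2, 3, 4}

1: successors {2}; q → ¬q ∨ ¬p there: 2:T. ✓
2: successors {3, 5}; q → ¬q ∨ ¬p there: 3:T, 5:T. ✓
3: successors {4}; q → ¬q ∨ ¬p there: 4:T. ✓
4: successors {5}; q → ¬q ∨ ¬p there: 5:T. ✓
5: no successors, so ◇(q → ¬q ∨ ¬p) fails. ✗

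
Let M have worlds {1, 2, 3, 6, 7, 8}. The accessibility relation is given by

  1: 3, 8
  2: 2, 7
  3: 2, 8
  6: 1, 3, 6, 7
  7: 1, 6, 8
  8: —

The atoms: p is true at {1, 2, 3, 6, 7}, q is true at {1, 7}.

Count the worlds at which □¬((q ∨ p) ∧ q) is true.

1: successors {3, 8}; ¬((q ∨ p) ∧ q) there: 3:T, 8:T. ✓
2: successors {2, 7}; ¬((q ∨ p) ∧ q) there: 2:T, 7:F. ✗
3: successors {2, 8}; ¬((q ∨ p) ∧ q) there: 2:T, 8:T. ✓
6: successors {1, 3, 6, 7}; ¬((q ∨ p) ∧ q) there: 1:F, 3:T, 6:T, 7:F. ✗
7: successors {1, 6, 8}; ¬((q ∨ p) ∧ q) there: 1:F, 6:T, 8:T. ✗
8: no successors, so □¬((q ∨ p) ∧ q) holds vacuously. ✓
Satisfying worlds: {1, 3, 8}.

3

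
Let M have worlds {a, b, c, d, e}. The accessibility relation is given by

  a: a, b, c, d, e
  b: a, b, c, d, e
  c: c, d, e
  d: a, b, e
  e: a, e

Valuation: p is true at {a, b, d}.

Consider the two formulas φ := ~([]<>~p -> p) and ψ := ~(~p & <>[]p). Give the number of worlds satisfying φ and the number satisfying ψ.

For ~([]<>~p -> p):
a: []<>~p -> p is T. ✗
b: []<>~p -> p is T. ✗
c: []<>~p -> p is F. ✓
d: []<>~p -> p is T. ✗
e: []<>~p -> p is F. ✓
— 2 worlds.
For ~(~p & <>[]p):
a: ~p & <>[]p is F. ✓
b: ~p & <>[]p is F. ✓
c: ~p & <>[]p is F. ✓
d: ~p & <>[]p is F. ✓
e: ~p & <>[]p is F. ✓
— 5 worlds.

2 and 5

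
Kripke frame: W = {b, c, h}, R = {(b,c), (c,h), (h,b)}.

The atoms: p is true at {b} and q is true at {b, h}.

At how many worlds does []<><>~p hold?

b: successors {c}; <><>~p there: c:F. ✗
c: successors {h}; <><>~p there: h:T. ✓
h: successors {b}; <><>~p there: b:T. ✓
Satisfying worlds: {c, h}.

2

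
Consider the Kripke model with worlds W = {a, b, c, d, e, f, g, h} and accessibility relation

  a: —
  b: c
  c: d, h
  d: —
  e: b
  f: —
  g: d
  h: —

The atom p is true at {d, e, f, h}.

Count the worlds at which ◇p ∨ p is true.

a: ◇p is F, p is F. ✗
b: ◇p is F, p is F. ✗
c: ◇p is T, p is F. ✓
d: ◇p is F, p is T. ✓
e: ◇p is F, p is T. ✓
f: ◇p is F, p is T. ✓
g: ◇p is T, p is F. ✓
h: ◇p is F, p is T. ✓
Satisfying worlds: {c, d, e, f, g, h}.

6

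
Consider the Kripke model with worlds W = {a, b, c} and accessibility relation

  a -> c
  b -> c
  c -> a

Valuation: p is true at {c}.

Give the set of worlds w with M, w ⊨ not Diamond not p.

a: Diamond not p is F. ✓
b: Diamond not p is F. ✓
c: Diamond not p is T. ✗

{a, b}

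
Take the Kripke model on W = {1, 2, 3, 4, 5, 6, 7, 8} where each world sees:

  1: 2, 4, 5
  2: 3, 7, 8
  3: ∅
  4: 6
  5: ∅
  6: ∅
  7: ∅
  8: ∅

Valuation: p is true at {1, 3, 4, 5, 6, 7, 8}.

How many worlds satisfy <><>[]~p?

1

1: successors {2, 4, 5}; <>[]~p there: 2:T, 4:T, 5:F. ✓
2: successors {3, 7, 8}; <>[]~p there: 3:F, 7:F, 8:F. ✗
3: no successors, so <><>[]~p fails. ✗
4: successors {6}; <>[]~p there: 6:F. ✗
5: no successors, so <><>[]~p fails. ✗
6: no successors, so <><>[]~p fails. ✗
7: no successors, so <><>[]~p fails. ✗
8: no successors, so <><>[]~p fails. ✗
Satisfying worlds: {1}.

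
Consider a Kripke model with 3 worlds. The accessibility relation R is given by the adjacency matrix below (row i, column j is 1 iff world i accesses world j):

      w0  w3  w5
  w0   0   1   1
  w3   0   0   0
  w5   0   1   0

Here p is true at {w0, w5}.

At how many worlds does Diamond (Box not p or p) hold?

2

w0: successors {w3, w5}; Box not p or p there: w3:T, w5:T. ✓
w3: no successors, so Diamond (Box not p or p) fails. ✗
w5: successors {w3}; Box not p or p there: w3:T. ✓
Satisfying worlds: {w0, w5}.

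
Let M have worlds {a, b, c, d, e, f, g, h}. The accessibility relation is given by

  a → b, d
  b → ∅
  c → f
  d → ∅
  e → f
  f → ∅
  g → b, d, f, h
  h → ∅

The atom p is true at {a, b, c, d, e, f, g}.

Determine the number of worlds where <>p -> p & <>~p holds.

5

a: <>p is T, p & <>~p is F. ✗
b: <>p is F, p & <>~p is F. ✓
c: <>p is T, p & <>~p is F. ✗
d: <>p is F, p & <>~p is F. ✓
e: <>p is T, p & <>~p is F. ✗
f: <>p is F, p & <>~p is F. ✓
g: <>p is T, p & <>~p is T. ✓
h: <>p is F, p & <>~p is F. ✓
Satisfying worlds: {b, d, f, g, h}.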